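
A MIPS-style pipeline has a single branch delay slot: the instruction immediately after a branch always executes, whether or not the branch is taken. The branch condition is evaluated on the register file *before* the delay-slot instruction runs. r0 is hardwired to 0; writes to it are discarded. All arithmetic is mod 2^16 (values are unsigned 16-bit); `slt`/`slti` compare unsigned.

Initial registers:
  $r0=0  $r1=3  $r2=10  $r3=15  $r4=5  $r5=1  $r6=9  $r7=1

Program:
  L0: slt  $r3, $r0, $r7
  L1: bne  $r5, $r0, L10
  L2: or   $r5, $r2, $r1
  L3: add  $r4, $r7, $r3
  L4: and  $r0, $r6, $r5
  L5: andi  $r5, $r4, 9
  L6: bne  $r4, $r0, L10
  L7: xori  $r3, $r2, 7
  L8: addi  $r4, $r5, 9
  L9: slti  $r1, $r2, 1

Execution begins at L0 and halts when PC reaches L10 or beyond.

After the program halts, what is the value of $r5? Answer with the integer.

  step pc=0: slt  $r3, $r0, $r7  regs=(0,3,10,1,5,1,9,1)
  step pc=1: bne  $r5, $r0, L10  cond=T  regs=(0,3,10,1,5,1,9,1)
  step pc=2: or   $r5, $r2, $r1  regs=(0,3,10,1,5,11,9,1)

11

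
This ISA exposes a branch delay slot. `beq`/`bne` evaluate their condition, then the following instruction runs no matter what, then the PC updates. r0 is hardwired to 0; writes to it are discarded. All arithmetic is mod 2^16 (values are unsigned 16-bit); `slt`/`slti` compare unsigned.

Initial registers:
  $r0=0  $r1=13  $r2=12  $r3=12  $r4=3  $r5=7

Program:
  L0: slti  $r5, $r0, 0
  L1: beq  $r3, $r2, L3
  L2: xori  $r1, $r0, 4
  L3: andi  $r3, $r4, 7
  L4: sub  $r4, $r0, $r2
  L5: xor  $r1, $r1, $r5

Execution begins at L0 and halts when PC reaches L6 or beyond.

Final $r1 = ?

  step pc=0: slti  $r5, $r0, 0  regs=(0,13,12,12,3,0)
  step pc=1: beq  $r3, $r2, L3  cond=T  regs=(0,13,12,12,3,0)
  step pc=2: xori  $r1, $r0, 4  regs=(0,4,12,12,3,0)
  step pc=3: andi  $r3, $r4, 7  regs=(0,4,12,3,3,0)
  step pc=4: sub  $r4, $r0, $r2  regs=(0,4,12,3,65524,0)
  step pc=5: xor  $r1, $r1, $r5  regs=(0,4,12,3,65524,0)

4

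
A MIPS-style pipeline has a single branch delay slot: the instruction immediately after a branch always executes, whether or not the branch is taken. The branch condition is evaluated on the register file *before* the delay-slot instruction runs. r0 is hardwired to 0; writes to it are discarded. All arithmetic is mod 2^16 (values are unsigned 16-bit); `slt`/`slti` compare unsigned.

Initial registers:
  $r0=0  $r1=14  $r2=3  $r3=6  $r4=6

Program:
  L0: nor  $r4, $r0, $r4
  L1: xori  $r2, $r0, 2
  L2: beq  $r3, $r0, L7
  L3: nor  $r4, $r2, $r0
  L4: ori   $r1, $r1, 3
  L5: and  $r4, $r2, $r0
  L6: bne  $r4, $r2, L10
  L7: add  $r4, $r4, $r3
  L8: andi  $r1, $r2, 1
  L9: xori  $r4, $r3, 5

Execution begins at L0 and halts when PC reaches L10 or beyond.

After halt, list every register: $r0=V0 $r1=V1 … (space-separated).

$r0=0 $r1=15 $r2=2 $r3=6 $r4=6

#0 nor  $r4, $r0, $r4 ; 0/14/3/6/65529
#1 xori  $r2, $r0, 2 ; 0/14/2/6/65529
#2 beq  $r3, $r0, L7 ; 0/14/2/6/65529 ; →fallthru
#3 nor  $r4, $r2, $r0 ; 0/14/2/6/65533
#4 ori   $r1, $r1, 3 ; 0/15/2/6/65533
#5 and  $r4, $r2, $r0 ; 0/15/2/6/0
#6 bne  $r4, $r2, L10 ; 0/15/2/6/0 ; →target
#7 add  $r4, $r4, $r3 ; 0/15/2/6/6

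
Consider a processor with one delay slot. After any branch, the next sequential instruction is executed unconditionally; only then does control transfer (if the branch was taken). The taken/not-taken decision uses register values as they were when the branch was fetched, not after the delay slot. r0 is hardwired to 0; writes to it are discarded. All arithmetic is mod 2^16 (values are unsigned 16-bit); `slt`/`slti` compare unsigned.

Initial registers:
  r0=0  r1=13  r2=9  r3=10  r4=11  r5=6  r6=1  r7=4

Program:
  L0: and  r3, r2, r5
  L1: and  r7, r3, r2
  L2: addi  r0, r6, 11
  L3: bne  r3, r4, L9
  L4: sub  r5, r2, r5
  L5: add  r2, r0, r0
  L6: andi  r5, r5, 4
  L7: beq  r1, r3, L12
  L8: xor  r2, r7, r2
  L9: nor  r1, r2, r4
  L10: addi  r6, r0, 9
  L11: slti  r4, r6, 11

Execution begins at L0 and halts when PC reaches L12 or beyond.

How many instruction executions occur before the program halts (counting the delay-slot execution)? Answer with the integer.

PC=0  and  r3, r2, r5        | r0=0 r1=13 r2=9 r3=0 r4=11 r5=6 r6=1 r7=4
PC=1  and  r7, r3, r2        | r0=0 r1=13 r2=9 r3=0 r4=11 r5=6 r6=1 r7=0
PC=2  addi  r0, r6, 11       | r0=0 r1=13 r2=9 r3=0 r4=11 r5=6 r6=1 r7=0
PC=3  bne  r3, r4, L9        | r0=0 r1=13 r2=9 r3=0 r4=11 r5=6 r6=1 r7=0  [TAKEN]
PC=4  sub  r5, r2, r5        | r0=0 r1=13 r2=9 r3=0 r4=11 r5=3 r6=1 r7=0
PC=9  nor  r1, r2, r4        | r0=0 r1=65524 r2=9 r3=0 r4=11 r5=3 r6=1 r7=0
PC=10 addi  r6, r0, 9        | r0=0 r1=65524 r2=9 r3=0 r4=11 r5=3 r6=9 r7=0
PC=11 slti  r4, r6, 11       | r0=0 r1=65524 r2=9 r3=0 r4=1 r5=3 r6=9 r7=0

8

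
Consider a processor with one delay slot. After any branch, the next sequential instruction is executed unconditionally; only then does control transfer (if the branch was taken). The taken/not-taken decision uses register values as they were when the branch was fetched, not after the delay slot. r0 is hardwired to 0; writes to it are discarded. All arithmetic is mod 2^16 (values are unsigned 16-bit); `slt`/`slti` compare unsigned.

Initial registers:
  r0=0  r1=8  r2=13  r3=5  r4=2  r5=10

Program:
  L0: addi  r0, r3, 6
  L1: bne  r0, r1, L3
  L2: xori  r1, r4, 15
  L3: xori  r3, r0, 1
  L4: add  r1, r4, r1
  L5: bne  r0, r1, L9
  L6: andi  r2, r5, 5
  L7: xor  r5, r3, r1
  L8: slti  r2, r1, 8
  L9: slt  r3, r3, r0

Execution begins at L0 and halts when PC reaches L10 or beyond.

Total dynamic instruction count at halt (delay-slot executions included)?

8

  step pc=0: addi  r0, r3, 6  regs=(0,8,13,5,2,10)
  step pc=1: bne  r0, r1, L3  cond=T  regs=(0,8,13,5,2,10)
  step pc=2: xori  r1, r4, 15  regs=(0,13,13,5,2,10)
  step pc=3: xori  r3, r0, 1  regs=(0,13,13,1,2,10)
  step pc=4: add  r1, r4, r1  regs=(0,15,13,1,2,10)
  step pc=5: bne  r0, r1, L9  cond=T  regs=(0,15,13,1,2,10)
  step pc=6: andi  r2, r5, 5  regs=(0,15,0,1,2,10)
  step pc=9: slt  r3, r3, r0  regs=(0,15,0,0,2,10)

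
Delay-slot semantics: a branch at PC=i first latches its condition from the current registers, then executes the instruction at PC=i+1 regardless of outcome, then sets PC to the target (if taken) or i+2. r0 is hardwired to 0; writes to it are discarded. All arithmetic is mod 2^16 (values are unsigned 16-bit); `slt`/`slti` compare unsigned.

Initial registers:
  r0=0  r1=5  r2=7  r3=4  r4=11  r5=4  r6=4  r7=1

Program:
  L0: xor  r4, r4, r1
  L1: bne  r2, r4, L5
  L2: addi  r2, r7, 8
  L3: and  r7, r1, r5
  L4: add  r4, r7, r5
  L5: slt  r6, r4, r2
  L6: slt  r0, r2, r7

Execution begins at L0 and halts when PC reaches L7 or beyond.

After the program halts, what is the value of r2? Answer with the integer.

#0 xor  r4, r4, r1 ; 0/5/7/4/14/4/4/1
#1 bne  r2, r4, L5 ; 0/5/7/4/14/4/4/1 ; →target
#2 addi  r2, r7, 8 ; 0/5/9/4/14/4/4/1
#5 slt  r6, r4, r2 ; 0/5/9/4/14/4/0/1
#6 slt  r0, r2, r7 ; 0/5/9/4/14/4/0/1

9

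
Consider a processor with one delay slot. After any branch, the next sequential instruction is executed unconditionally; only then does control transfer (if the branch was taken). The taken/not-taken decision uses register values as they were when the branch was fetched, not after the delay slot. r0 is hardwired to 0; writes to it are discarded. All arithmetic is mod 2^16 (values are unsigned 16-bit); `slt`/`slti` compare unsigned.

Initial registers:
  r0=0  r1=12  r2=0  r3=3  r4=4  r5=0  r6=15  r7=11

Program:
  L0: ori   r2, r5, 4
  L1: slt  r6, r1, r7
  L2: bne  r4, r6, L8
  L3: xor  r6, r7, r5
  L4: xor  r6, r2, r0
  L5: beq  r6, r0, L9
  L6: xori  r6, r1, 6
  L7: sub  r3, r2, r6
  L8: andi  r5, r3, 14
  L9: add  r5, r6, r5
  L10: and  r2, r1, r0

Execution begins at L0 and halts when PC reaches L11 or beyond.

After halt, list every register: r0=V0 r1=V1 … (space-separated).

[0] ori   r2, r5, 4  →  {r0:0, r1:12, r2:4, r3:3, r4:4, r5:0, r6:15, r7:11}
[1] slt  r6, r1, r7  →  {r0:0, r1:12, r2:4, r3:3, r4:4, r5:0, r6:0, r7:11}
[2] bne  r4, r6, L8  →  {r0:0, r1:12, r2:4, r3:3, r4:4, r5:0, r6:0, r7:11}  ⟨branch taken⟩
[3] xor  r6, r7, r5  →  {r0:0, r1:12, r2:4, r3:3, r4:4, r5:0, r6:11, r7:11}
[8] andi  r5, r3, 14  →  {r0:0, r1:12, r2:4, r3:3, r4:4, r5:2, r6:11, r7:11}
[9] add  r5, r6, r5  →  {r0:0, r1:12, r2:4, r3:3, r4:4, r5:13, r6:11, r7:11}
[10] and  r2, r1, r0  →  {r0:0, r1:12, r2:0, r3:3, r4:4, r5:13, r6:11, r7:11}

r0=0 r1=12 r2=0 r3=3 r4=4 r5=13 r6=11 r7=11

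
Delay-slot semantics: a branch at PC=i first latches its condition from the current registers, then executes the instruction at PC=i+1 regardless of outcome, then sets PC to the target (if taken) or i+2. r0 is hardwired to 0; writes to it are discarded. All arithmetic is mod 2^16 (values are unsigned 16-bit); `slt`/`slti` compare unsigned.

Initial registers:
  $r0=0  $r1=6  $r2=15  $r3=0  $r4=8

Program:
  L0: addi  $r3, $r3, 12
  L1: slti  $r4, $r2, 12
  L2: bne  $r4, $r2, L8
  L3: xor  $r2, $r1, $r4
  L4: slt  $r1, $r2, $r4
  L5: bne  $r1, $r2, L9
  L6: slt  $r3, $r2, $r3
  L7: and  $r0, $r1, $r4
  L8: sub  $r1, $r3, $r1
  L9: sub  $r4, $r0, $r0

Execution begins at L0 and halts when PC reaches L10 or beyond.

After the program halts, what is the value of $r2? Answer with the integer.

#0 addi  $r3, $r3, 12 ; 0/6/15/12/8
#1 slti  $r4, $r2, 12 ; 0/6/15/12/0
#2 bne  $r4, $r2, L8 ; 0/6/15/12/0 ; →target
#3 xor  $r2, $r1, $r4 ; 0/6/6/12/0
#8 sub  $r1, $r3, $r1 ; 0/6/6/12/0
#9 sub  $r4, $r0, $r0 ; 0/6/6/12/0

6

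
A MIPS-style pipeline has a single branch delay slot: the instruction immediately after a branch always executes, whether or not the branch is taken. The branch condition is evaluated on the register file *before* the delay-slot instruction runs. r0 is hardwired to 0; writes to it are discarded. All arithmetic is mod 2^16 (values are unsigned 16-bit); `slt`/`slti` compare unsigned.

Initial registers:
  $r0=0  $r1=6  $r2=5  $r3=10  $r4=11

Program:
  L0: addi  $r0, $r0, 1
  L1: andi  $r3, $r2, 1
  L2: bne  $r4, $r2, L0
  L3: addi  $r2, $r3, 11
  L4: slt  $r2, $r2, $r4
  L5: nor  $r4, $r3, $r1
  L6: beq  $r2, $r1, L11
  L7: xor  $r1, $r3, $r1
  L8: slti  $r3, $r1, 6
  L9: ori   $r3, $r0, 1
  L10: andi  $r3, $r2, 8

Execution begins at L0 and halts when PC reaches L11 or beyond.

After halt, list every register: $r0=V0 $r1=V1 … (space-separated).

PC=0  addi  $r0, $r0, 1      | $r0=0 $r1=6 $r2=5 $r3=10 $r4=11
PC=1  andi  $r3, $r2, 1      | $r0=0 $r1=6 $r2=5 $r3=1 $r4=11
PC=2  bne  $r4, $r2, L0      | $r0=0 $r1=6 $r2=5 $r3=1 $r4=11  [TAKEN]
PC=3  addi  $r2, $r3, 11     | $r0=0 $r1=6 $r2=12 $r3=1 $r4=11
PC=0  addi  $r0, $r0, 1      | $r0=0 $r1=6 $r2=12 $r3=1 $r4=11
PC=1  andi  $r3, $r2, 1      | $r0=0 $r1=6 $r2=12 $r3=0 $r4=11
PC=2  bne  $r4, $r2, L0      | $r0=0 $r1=6 $r2=12 $r3=0 $r4=11  [TAKEN]
PC=3  addi  $r2, $r3, 11     | $r0=0 $r1=6 $r2=11 $r3=0 $r4=11
PC=0  addi  $r0, $r0, 1      | $r0=0 $r1=6 $r2=11 $r3=0 $r4=11
PC=1  andi  $r3, $r2, 1      | $r0=0 $r1=6 $r2=11 $r3=1 $r4=11
PC=2  bne  $r4, $r2, L0      | $r0=0 $r1=6 $r2=11 $r3=1 $r4=11  [not taken]
PC=3  addi  $r2, $r3, 11     | $r0=0 $r1=6 $r2=12 $r3=1 $r4=11
PC=4  slt  $r2, $r2, $r4     | $r0=0 $r1=6 $r2=0 $r3=1 $r4=11
PC=5  nor  $r4, $r3, $r1     | $r0=0 $r1=6 $r2=0 $r3=1 $r4=65528
PC=6  beq  $r2, $r1, L11     | $r0=0 $r1=6 $r2=0 $r3=1 $r4=65528  [not taken]
PC=7  xor  $r1, $r3, $r1     | $r0=0 $r1=7 $r2=0 $r3=1 $r4=65528
PC=8  slti  $r3, $r1, 6      | $r0=0 $r1=7 $r2=0 $r3=0 $r4=65528
PC=9  ori   $r3, $r0, 1      | $r0=0 $r1=7 $r2=0 $r3=1 $r4=65528
PC=10 andi  $r3, $r2, 8      | $r0=0 $r1=7 $r2=0 $r3=0 $r4=65528

$r0=0 $r1=7 $r2=0 $r3=0 $r4=65528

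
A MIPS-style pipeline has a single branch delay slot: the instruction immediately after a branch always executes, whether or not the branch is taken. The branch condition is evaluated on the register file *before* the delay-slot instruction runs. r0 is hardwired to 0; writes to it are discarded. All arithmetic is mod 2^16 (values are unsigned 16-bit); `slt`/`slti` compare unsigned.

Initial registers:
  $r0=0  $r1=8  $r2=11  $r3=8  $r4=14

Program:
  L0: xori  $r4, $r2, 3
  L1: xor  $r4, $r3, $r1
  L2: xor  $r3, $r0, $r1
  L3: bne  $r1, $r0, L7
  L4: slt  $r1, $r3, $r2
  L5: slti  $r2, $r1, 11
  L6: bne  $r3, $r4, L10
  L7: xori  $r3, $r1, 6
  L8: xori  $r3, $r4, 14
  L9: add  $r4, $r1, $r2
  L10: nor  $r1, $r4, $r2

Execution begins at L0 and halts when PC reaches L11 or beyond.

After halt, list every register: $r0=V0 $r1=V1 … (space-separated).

$r0=0 $r1=65520 $r2=11 $r3=14 $r4=12

PC=0  xori  $r4, $r2, 3      | $r0=0 $r1=8 $r2=11 $r3=8 $r4=8
PC=1  xor  $r4, $r3, $r1     | $r0=0 $r1=8 $r2=11 $r3=8 $r4=0
PC=2  xor  $r3, $r0, $r1     | $r0=0 $r1=8 $r2=11 $r3=8 $r4=0
PC=3  bne  $r1, $r0, L7      | $r0=0 $r1=8 $r2=11 $r3=8 $r4=0  [TAKEN]
PC=4  slt  $r1, $r3, $r2     | $r0=0 $r1=1 $r2=11 $r3=8 $r4=0
PC=7  xori  $r3, $r1, 6      | $r0=0 $r1=1 $r2=11 $r3=7 $r4=0
PC=8  xori  $r3, $r4, 14     | $r0=0 $r1=1 $r2=11 $r3=14 $r4=0
PC=9  add  $r4, $r1, $r2     | $r0=0 $r1=1 $r2=11 $r3=14 $r4=12
PC=10 nor  $r1, $r4, $r2     | $r0=0 $r1=65520 $r2=11 $r3=14 $r4=12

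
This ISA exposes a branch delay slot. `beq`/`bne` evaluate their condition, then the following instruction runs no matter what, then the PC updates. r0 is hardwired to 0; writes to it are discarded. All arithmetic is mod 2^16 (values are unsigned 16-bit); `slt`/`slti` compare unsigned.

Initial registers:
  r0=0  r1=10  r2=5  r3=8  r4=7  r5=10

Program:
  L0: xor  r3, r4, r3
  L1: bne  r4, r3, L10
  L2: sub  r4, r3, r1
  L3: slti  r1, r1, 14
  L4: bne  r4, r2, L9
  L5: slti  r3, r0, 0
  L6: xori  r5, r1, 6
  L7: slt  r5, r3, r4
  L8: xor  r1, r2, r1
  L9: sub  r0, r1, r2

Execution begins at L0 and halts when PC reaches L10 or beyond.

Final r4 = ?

5

PC=0  xor  r3, r4, r3        | r0=0 r1=10 r2=5 r3=15 r4=7 r5=10
PC=1  bne  r4, r3, L10       | r0=0 r1=10 r2=5 r3=15 r4=7 r5=10  [TAKEN]
PC=2  sub  r4, r3, r1        | r0=0 r1=10 r2=5 r3=15 r4=5 r5=10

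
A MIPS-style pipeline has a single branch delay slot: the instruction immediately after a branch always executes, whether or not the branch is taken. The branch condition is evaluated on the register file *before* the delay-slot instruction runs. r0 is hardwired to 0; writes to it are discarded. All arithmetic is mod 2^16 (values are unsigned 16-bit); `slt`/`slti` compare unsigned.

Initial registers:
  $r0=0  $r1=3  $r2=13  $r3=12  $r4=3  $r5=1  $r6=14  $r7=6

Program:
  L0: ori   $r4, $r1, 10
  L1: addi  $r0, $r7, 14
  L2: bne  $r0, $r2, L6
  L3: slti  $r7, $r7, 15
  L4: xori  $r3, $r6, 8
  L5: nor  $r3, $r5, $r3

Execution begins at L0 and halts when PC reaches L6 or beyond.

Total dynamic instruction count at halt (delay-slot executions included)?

  step pc=0: ori   $r4, $r1, 10  regs=(0,3,13,12,11,1,14,6)
  step pc=1: addi  $r0, $r7, 14  regs=(0,3,13,12,11,1,14,6)
  step pc=2: bne  $r0, $r2, L6  cond=T  regs=(0,3,13,12,11,1,14,6)
  step pc=3: slti  $r7, $r7, 15  regs=(0,3,13,12,11,1,14,1)

4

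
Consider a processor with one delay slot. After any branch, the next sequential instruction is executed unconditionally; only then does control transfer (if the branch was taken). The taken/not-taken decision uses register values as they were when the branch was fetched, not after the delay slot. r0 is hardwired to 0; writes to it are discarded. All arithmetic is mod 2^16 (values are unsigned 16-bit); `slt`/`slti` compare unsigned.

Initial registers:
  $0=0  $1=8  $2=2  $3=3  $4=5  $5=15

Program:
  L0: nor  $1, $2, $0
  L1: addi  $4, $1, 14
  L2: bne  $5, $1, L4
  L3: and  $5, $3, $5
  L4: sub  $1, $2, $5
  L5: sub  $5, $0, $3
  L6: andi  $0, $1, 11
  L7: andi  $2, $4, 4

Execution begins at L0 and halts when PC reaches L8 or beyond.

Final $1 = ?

#0 nor  $1, $2, $0 ; 0/65533/2/3/5/15
#1 addi  $4, $1, 14 ; 0/65533/2/3/11/15
#2 bne  $5, $1, L4 ; 0/65533/2/3/11/15 ; →target
#3 and  $5, $3, $5 ; 0/65533/2/3/11/3
#4 sub  $1, $2, $5 ; 0/65535/2/3/11/3
#5 sub  $5, $0, $3 ; 0/65535/2/3/11/65533
#6 andi  $0, $1, 11 ; 0/65535/2/3/11/65533
#7 andi  $2, $4, 4 ; 0/65535/0/3/11/65533

65535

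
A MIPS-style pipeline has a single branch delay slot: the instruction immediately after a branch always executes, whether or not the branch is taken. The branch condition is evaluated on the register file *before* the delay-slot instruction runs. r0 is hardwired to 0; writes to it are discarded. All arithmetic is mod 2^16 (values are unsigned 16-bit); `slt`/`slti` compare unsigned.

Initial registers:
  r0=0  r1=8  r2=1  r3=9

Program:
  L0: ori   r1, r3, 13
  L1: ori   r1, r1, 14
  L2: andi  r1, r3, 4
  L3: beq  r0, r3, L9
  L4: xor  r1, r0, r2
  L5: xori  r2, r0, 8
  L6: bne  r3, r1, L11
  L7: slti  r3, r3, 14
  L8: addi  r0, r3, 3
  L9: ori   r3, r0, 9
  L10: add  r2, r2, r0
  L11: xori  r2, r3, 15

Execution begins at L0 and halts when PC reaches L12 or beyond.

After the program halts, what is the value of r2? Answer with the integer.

14

[0] ori   r1, r3, 13  →  {r0:0, r1:13, r2:1, r3:9}
[1] ori   r1, r1, 14  →  {r0:0, r1:15, r2:1, r3:9}
[2] andi  r1, r3, 4  →  {r0:0, r1:0, r2:1, r3:9}
[3] beq  r0, r3, L9  →  {r0:0, r1:0, r2:1, r3:9}  ⟨branch fallthrough⟩
[4] xor  r1, r0, r2  →  {r0:0, r1:1, r2:1, r3:9}
[5] xori  r2, r0, 8  →  {r0:0, r1:1, r2:8, r3:9}
[6] bne  r3, r1, L11  →  {r0:0, r1:1, r2:8, r3:9}  ⟨branch taken⟩
[7] slti  r3, r3, 14  →  {r0:0, r1:1, r2:8, r3:1}
[11] xori  r2, r3, 15  →  {r0:0, r1:1, r2:14, r3:1}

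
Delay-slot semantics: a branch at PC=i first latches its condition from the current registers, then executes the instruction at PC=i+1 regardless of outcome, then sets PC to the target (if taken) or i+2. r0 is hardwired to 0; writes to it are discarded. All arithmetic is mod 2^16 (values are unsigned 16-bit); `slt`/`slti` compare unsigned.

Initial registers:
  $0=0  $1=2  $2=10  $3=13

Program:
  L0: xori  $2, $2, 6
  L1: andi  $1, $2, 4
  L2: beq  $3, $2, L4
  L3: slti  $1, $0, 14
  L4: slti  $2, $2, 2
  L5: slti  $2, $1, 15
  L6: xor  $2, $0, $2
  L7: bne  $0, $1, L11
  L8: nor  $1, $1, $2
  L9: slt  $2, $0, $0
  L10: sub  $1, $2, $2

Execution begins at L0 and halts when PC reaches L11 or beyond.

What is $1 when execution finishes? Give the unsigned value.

  step pc=0: xori  $2, $2, 6  regs=(0,2,12,13)
  step pc=1: andi  $1, $2, 4  regs=(0,4,12,13)
  step pc=2: beq  $3, $2, L4  cond=F  regs=(0,4,12,13)
  step pc=3: slti  $1, $0, 14  regs=(0,1,12,13)
  step pc=4: slti  $2, $2, 2  regs=(0,1,0,13)
  step pc=5: slti  $2, $1, 15  regs=(0,1,1,13)
  step pc=6: xor  $2, $0, $2  regs=(0,1,1,13)
  step pc=7: bne  $0, $1, L11  cond=T  regs=(0,1,1,13)
  step pc=8: nor  $1, $1, $2  regs=(0,65534,1,13)

65534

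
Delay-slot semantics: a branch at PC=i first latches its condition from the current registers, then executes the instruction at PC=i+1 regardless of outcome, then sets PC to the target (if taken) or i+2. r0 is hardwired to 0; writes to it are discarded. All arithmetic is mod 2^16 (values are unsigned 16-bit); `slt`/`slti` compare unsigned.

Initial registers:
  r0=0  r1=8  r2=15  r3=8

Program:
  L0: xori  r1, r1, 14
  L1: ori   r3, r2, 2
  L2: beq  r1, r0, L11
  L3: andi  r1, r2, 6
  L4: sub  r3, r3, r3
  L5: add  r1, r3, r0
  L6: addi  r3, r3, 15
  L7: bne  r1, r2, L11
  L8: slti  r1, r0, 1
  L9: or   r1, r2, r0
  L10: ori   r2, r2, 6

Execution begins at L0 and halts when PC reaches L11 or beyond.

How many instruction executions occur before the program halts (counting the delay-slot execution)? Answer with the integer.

#0 xori  r1, r1, 14 ; 0/6/15/8
#1 ori   r3, r2, 2 ; 0/6/15/15
#2 beq  r1, r0, L11 ; 0/6/15/15 ; →fallthru
#3 andi  r1, r2, 6 ; 0/6/15/15
#4 sub  r3, r3, r3 ; 0/6/15/0
#5 add  r1, r3, r0 ; 0/0/15/0
#6 addi  r3, r3, 15 ; 0/0/15/15
#7 bne  r1, r2, L11 ; 0/0/15/15 ; →target
#8 slti  r1, r0, 1 ; 0/1/15/15

9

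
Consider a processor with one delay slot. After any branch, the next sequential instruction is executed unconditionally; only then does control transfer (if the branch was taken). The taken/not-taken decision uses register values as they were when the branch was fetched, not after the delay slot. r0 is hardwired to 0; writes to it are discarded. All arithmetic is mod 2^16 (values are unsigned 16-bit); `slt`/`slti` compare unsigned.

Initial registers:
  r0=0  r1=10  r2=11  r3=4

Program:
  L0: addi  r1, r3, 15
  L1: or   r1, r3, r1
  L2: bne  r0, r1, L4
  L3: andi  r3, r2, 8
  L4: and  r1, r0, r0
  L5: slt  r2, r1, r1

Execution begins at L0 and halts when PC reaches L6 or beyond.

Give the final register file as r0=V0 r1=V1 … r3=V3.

r0=0 r1=0 r2=0 r3=8

PC=0  addi  r1, r3, 15       | r0=0 r1=19 r2=11 r3=4
PC=1  or   r1, r3, r1        | r0=0 r1=23 r2=11 r3=4
PC=2  bne  r0, r1, L4        | r0=0 r1=23 r2=11 r3=4  [TAKEN]
PC=3  andi  r3, r2, 8        | r0=0 r1=23 r2=11 r3=8
PC=4  and  r1, r0, r0        | r0=0 r1=0 r2=11 r3=8
PC=5  slt  r2, r1, r1        | r0=0 r1=0 r2=0 r3=8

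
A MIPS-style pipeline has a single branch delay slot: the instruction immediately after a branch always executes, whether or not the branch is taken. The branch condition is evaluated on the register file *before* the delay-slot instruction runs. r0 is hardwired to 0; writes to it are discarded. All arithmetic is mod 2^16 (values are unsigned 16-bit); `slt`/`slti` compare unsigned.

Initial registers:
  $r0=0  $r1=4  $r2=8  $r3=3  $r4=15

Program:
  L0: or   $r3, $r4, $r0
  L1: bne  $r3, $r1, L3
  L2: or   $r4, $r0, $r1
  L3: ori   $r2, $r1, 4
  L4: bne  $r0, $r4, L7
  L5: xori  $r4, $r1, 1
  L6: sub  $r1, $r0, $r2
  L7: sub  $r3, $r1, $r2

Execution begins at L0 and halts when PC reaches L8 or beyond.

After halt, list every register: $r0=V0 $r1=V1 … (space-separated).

#0 or   $r3, $r4, $r0 ; 0/4/8/15/15
#1 bne  $r3, $r1, L3 ; 0/4/8/15/15 ; →target
#2 or   $r4, $r0, $r1 ; 0/4/8/15/4
#3 ori   $r2, $r1, 4 ; 0/4/4/15/4
#4 bne  $r0, $r4, L7 ; 0/4/4/15/4 ; →target
#5 xori  $r4, $r1, 1 ; 0/4/4/15/5
#7 sub  $r3, $r1, $r2 ; 0/4/4/0/5

$r0=0 $r1=4 $r2=4 $r3=0 $r4=5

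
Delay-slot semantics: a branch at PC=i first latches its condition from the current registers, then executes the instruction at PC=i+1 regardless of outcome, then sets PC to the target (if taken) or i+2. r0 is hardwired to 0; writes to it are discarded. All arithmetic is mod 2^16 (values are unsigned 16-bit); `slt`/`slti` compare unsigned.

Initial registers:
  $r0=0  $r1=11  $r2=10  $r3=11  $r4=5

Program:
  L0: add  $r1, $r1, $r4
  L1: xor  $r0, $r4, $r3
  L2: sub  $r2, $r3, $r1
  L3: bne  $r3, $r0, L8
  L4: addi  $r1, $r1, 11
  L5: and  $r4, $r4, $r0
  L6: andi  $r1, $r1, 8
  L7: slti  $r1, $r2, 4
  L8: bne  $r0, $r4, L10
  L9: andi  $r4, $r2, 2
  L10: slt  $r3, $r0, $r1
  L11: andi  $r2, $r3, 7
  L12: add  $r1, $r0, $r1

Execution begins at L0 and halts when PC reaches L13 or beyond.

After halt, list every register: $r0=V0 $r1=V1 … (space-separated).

PC=0  add  $r1, $r1, $r4     | $r0=0 $r1=16 $r2=10 $r3=11 $r4=5
PC=1  xor  $r0, $r4, $r3     | $r0=0 $r1=16 $r2=10 $r3=11 $r4=5
PC=2  sub  $r2, $r3, $r1     | $r0=0 $r1=16 $r2=65531 $r3=11 $r4=5
PC=3  bne  $r3, $r0, L8      | $r0=0 $r1=16 $r2=65531 $r3=11 $r4=5  [TAKEN]
PC=4  addi  $r1, $r1, 11     | $r0=0 $r1=27 $r2=65531 $r3=11 $r4=5
PC=8  bne  $r0, $r4, L10     | $r0=0 $r1=27 $r2=65531 $r3=11 $r4=5  [TAKEN]
PC=9  andi  $r4, $r2, 2      | $r0=0 $r1=27 $r2=65531 $r3=11 $r4=2
PC=10 slt  $r3, $r0, $r1     | $r0=0 $r1=27 $r2=65531 $r3=1 $r4=2
PC=11 andi  $r2, $r3, 7      | $r0=0 $r1=27 $r2=1 $r3=1 $r4=2
PC=12 add  $r1, $r0, $r1     | $r0=0 $r1=27 $r2=1 $r3=1 $r4=2

$r0=0 $r1=27 $r2=1 $r3=1 $r4=2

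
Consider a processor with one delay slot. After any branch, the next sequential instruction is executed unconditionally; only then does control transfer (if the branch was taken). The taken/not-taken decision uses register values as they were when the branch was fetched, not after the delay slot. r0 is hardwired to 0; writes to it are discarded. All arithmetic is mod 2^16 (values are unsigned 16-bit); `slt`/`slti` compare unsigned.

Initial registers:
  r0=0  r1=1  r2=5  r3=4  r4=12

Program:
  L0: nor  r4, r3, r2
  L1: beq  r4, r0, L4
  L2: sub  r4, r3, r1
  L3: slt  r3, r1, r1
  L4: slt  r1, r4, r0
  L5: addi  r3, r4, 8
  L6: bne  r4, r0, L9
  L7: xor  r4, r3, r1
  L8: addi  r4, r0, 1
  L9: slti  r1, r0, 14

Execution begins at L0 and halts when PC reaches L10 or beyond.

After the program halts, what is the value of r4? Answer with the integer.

[0] nor  r4, r3, r2  →  {r0:0, r1:1, r2:5, r3:4, r4:65530}
[1] beq  r4, r0, L4  →  {r0:0, r1:1, r2:5, r3:4, r4:65530}  ⟨branch fallthrough⟩
[2] sub  r4, r3, r1  →  {r0:0, r1:1, r2:5, r3:4, r4:3}
[3] slt  r3, r1, r1  →  {r0:0, r1:1, r2:5, r3:0, r4:3}
[4] slt  r1, r4, r0  →  {r0:0, r1:0, r2:5, r3:0, r4:3}
[5] addi  r3, r4, 8  →  {r0:0, r1:0, r2:5, r3:11, r4:3}
[6] bne  r4, r0, L9  →  {r0:0, r1:0, r2:5, r3:11, r4:3}  ⟨branch taken⟩
[7] xor  r4, r3, r1  →  {r0:0, r1:0, r2:5, r3:11, r4:11}
[9] slti  r1, r0, 14  →  {r0:0, r1:1, r2:5, r3:11, r4:11}

11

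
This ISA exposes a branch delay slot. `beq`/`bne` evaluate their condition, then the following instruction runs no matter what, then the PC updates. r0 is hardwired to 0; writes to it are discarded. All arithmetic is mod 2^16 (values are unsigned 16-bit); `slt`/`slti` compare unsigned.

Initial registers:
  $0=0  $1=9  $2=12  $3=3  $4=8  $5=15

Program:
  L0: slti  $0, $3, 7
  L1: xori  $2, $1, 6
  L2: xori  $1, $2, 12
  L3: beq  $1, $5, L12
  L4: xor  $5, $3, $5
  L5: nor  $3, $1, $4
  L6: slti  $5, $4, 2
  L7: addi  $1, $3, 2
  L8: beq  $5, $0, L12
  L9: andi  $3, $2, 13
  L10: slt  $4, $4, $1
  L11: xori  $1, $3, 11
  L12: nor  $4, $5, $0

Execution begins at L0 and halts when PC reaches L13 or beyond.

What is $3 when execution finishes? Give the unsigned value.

[0] slti  $0, $3, 7  →  {$0:0, $1:9, $2:12, $3:3, $4:8, $5:15}
[1] xori  $2, $1, 6  →  {$0:0, $1:9, $2:15, $3:3, $4:8, $5:15}
[2] xori  $1, $2, 12  →  {$0:0, $1:3, $2:15, $3:3, $4:8, $5:15}
[3] beq  $1, $5, L12  →  {$0:0, $1:3, $2:15, $3:3, $4:8, $5:15}  ⟨branch fallthrough⟩
[4] xor  $5, $3, $5  →  {$0:0, $1:3, $2:15, $3:3, $4:8, $5:12}
[5] nor  $3, $1, $4  →  {$0:0, $1:3, $2:15, $3:65524, $4:8, $5:12}
[6] slti  $5, $4, 2  →  {$0:0, $1:3, $2:15, $3:65524, $4:8, $5:0}
[7] addi  $1, $3, 2  →  {$0:0, $1:65526, $2:15, $3:65524, $4:8, $5:0}
[8] beq  $5, $0, L12  →  {$0:0, $1:65526, $2:15, $3:65524, $4:8, $5:0}  ⟨branch taken⟩
[9] andi  $3, $2, 13  →  {$0:0, $1:65526, $2:15, $3:13, $4:8, $5:0}
[12] nor  $4, $5, $0  →  {$0:0, $1:65526, $2:15, $3:13, $4:65535, $5:0}

13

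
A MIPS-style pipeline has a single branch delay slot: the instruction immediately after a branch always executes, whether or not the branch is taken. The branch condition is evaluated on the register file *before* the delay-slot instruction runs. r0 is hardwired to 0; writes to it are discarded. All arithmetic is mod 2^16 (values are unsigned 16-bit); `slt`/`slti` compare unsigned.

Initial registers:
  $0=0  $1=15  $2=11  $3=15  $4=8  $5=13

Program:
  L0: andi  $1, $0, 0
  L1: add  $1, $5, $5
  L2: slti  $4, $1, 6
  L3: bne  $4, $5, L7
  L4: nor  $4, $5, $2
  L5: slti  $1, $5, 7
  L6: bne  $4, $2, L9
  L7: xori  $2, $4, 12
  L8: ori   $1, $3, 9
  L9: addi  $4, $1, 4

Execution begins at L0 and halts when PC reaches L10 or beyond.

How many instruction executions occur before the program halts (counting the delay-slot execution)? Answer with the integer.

#0 andi  $1, $0, 0 ; 0/0/11/15/8/13
#1 add  $1, $5, $5 ; 0/26/11/15/8/13
#2 slti  $4, $1, 6 ; 0/26/11/15/0/13
#3 bne  $4, $5, L7 ; 0/26/11/15/0/13 ; →target
#4 nor  $4, $5, $2 ; 0/26/11/15/65520/13
#7 xori  $2, $4, 12 ; 0/26/65532/15/65520/13
#8 ori   $1, $3, 9 ; 0/15/65532/15/65520/13
#9 addi  $4, $1, 4 ; 0/15/65532/15/19/13

8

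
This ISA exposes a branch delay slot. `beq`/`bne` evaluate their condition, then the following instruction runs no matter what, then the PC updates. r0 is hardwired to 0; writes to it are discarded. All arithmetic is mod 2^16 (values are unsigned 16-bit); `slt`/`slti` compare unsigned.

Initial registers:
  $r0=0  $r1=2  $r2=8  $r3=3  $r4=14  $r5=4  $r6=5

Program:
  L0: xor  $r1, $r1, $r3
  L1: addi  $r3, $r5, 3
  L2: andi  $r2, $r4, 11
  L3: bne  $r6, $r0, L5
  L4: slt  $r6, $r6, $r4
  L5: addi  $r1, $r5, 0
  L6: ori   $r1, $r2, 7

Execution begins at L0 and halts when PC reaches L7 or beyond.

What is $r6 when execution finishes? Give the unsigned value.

  step pc=0: xor  $r1, $r1, $r3  regs=(0,1,8,3,14,4,5)
  step pc=1: addi  $r3, $r5, 3  regs=(0,1,8,7,14,4,5)
  step pc=2: andi  $r2, $r4, 11  regs=(0,1,10,7,14,4,5)
  step pc=3: bne  $r6, $r0, L5  cond=T  regs=(0,1,10,7,14,4,5)
  step pc=4: slt  $r6, $r6, $r4  regs=(0,1,10,7,14,4,1)
  step pc=5: addi  $r1, $r5, 0  regs=(0,4,10,7,14,4,1)
  step pc=6: ori   $r1, $r2, 7  regs=(0,15,10,7,14,4,1)

1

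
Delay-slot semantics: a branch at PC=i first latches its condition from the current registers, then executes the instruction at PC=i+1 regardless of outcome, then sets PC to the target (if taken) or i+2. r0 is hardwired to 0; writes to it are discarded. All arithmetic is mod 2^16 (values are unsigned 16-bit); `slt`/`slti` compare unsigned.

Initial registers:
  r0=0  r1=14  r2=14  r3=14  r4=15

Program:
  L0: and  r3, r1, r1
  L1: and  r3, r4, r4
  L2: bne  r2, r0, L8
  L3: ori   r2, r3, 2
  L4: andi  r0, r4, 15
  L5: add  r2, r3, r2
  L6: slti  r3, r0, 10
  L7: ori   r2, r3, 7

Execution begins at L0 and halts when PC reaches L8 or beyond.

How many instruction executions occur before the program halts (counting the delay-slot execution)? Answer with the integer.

  step pc=0: and  r3, r1, r1  regs=(0,14,14,14,15)
  step pc=1: and  r3, r4, r4  regs=(0,14,14,15,15)
  step pc=2: bne  r2, r0, L8  cond=T  regs=(0,14,14,15,15)
  step pc=3: ori   r2, r3, 2  regs=(0,14,15,15,15)

4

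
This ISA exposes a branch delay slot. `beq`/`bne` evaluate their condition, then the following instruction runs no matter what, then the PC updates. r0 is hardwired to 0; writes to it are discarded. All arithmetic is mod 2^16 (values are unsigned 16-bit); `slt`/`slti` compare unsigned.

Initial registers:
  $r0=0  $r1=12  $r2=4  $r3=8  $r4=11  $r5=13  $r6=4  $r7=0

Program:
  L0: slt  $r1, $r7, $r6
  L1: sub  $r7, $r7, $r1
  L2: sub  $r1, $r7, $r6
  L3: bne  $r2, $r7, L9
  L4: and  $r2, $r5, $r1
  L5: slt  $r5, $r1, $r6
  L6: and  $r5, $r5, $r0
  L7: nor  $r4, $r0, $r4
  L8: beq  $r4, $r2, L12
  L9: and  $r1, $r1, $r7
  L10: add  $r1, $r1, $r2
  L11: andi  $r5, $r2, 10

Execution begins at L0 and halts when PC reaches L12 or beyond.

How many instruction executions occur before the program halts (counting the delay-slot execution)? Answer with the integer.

8

[0] slt  $r1, $r7, $r6  →  {$r0:0, $r1:1, $r2:4, $r3:8, $r4:11, $r5:13, $r6:4, $r7:0}
[1] sub  $r7, $r7, $r1  →  {$r0:0, $r1:1, $r2:4, $r3:8, $r4:11, $r5:13, $r6:4, $r7:65535}
[2] sub  $r1, $r7, $r6  →  {$r0:0, $r1:65531, $r2:4, $r3:8, $r4:11, $r5:13, $r6:4, $r7:65535}
[3] bne  $r2, $r7, L9  →  {$r0:0, $r1:65531, $r2:4, $r3:8, $r4:11, $r5:13, $r6:4, $r7:65535}  ⟨branch taken⟩
[4] and  $r2, $r5, $r1  →  {$r0:0, $r1:65531, $r2:9, $r3:8, $r4:11, $r5:13, $r6:4, $r7:65535}
[9] and  $r1, $r1, $r7  →  {$r0:0, $r1:65531, $r2:9, $r3:8, $r4:11, $r5:13, $r6:4, $r7:65535}
[10] add  $r1, $r1, $r2  →  {$r0:0, $r1:4, $r2:9, $r3:8, $r4:11, $r5:13, $r6:4, $r7:65535}
[11] andi  $r5, $r2, 10  →  {$r0:0, $r1:4, $r2:9, $r3:8, $r4:11, $r5:8, $r6:4, $r7:65535}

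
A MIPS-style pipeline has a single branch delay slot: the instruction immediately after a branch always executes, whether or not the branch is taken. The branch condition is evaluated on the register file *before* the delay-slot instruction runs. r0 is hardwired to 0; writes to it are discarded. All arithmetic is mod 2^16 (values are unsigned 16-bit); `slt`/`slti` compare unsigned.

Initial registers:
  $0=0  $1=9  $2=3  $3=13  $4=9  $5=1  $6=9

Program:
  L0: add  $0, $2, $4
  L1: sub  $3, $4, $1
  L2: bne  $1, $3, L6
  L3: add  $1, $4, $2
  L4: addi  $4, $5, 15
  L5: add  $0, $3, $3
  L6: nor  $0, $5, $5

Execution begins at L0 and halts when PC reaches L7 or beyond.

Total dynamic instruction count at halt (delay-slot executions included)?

5

  step pc=0: add  $0, $2, $4  regs=(0,9,3,13,9,1,9)
  step pc=1: sub  $3, $4, $1  regs=(0,9,3,0,9,1,9)
  step pc=2: bne  $1, $3, L6  cond=T  regs=(0,9,3,0,9,1,9)
  step pc=3: add  $1, $4, $2  regs=(0,12,3,0,9,1,9)
  step pc=6: nor  $0, $5, $5  regs=(0,12,3,0,9,1,9)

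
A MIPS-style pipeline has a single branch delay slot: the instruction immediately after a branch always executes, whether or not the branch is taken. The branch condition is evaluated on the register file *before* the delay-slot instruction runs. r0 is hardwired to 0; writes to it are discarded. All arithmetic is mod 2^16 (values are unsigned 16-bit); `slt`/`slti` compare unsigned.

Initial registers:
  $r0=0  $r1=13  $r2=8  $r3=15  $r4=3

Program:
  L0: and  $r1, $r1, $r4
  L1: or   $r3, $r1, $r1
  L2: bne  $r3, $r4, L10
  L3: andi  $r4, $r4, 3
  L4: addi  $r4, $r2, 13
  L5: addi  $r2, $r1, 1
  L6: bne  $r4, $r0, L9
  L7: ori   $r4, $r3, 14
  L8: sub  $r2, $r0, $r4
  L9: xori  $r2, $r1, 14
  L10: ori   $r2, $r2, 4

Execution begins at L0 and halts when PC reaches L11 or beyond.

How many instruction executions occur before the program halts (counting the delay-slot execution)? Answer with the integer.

PC=0  and  $r1, $r1, $r4     | $r0=0 $r1=1 $r2=8 $r3=15 $r4=3
PC=1  or   $r3, $r1, $r1     | $r0=0 $r1=1 $r2=8 $r3=1 $r4=3
PC=2  bne  $r3, $r4, L10     | $r0=0 $r1=1 $r2=8 $r3=1 $r4=3  [TAKEN]
PC=3  andi  $r4, $r4, 3      | $r0=0 $r1=1 $r2=8 $r3=1 $r4=3
PC=10 ori   $r2, $r2, 4      | $r0=0 $r1=1 $r2=12 $r3=1 $r4=3

5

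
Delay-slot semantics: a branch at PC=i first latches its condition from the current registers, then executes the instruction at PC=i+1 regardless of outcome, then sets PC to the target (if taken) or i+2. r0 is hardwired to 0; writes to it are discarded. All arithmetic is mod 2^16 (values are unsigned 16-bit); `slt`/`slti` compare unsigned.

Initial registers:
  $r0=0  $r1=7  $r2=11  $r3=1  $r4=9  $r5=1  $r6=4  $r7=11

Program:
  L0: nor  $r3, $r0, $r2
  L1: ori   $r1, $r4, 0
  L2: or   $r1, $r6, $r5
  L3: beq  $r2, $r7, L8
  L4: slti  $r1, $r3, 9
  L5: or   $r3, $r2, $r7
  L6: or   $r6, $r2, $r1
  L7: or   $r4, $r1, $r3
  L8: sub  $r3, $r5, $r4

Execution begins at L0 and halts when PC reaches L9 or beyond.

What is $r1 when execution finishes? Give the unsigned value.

#0 nor  $r3, $r0, $r2 ; 0/7/11/65524/9/1/4/11
#1 ori   $r1, $r4, 0 ; 0/9/11/65524/9/1/4/11
#2 or   $r1, $r6, $r5 ; 0/5/11/65524/9/1/4/11
#3 beq  $r2, $r7, L8 ; 0/5/11/65524/9/1/4/11 ; →target
#4 slti  $r1, $r3, 9 ; 0/0/11/65524/9/1/4/11
#8 sub  $r3, $r5, $r4 ; 0/0/11/65528/9/1/4/11

0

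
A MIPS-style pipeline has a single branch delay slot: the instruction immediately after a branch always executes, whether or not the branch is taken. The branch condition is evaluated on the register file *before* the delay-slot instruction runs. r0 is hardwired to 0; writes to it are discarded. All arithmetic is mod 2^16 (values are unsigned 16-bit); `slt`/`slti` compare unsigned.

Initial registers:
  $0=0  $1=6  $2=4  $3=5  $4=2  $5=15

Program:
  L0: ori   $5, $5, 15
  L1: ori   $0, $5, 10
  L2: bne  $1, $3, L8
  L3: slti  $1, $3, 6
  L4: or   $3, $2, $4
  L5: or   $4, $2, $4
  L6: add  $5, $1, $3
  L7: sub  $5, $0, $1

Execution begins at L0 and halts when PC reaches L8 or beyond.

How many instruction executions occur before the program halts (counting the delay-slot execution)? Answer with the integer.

4

[0] ori   $5, $5, 15  →  {$0:0, $1:6, $2:4, $3:5, $4:2, $5:15}
[1] ori   $0, $5, 10  →  {$0:0, $1:6, $2:4, $3:5, $4:2, $5:15}
[2] bne  $1, $3, L8  →  {$0:0, $1:6, $2:4, $3:5, $4:2, $5:15}  ⟨branch taken⟩
[3] slti  $1, $3, 6  →  {$0:0, $1:1, $2:4, $3:5, $4:2, $5:15}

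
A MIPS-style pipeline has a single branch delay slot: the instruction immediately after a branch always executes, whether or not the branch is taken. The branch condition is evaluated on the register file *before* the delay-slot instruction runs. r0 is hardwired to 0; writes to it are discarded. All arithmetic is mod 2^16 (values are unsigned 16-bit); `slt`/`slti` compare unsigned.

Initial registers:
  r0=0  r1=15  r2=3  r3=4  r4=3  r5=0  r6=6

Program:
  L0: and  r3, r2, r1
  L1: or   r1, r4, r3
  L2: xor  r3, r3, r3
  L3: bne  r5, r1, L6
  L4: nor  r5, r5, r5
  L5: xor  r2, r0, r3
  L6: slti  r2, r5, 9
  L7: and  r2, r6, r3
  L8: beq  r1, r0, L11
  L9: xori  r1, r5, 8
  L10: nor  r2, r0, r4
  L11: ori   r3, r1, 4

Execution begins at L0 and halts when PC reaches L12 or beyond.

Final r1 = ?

  step pc=0: and  r3, r2, r1  regs=(0,15,3,3,3,0,6)
  step pc=1: or   r1, r4, r3  regs=(0,3,3,3,3,0,6)
  step pc=2: xor  r3, r3, r3  regs=(0,3,3,0,3,0,6)
  step pc=3: bne  r5, r1, L6  cond=T  regs=(0,3,3,0,3,0,6)
  step pc=4: nor  r5, r5, r5  regs=(0,3,3,0,3,65535,6)
  step pc=6: slti  r2, r5, 9  regs=(0,3,0,0,3,65535,6)
  step pc=7: and  r2, r6, r3  regs=(0,3,0,0,3,65535,6)
  step pc=8: beq  r1, r0, L11  cond=F  regs=(0,3,0,0,3,65535,6)
  step pc=9: xori  r1, r5, 8  regs=(0,65527,0,0,3,65535,6)
  step pc=10: nor  r2, r0, r4  regs=(0,65527,65532,0,3,65535,6)
  step pc=11: ori   r3, r1, 4  regs=(0,65527,65532,65527,3,65535,6)

65527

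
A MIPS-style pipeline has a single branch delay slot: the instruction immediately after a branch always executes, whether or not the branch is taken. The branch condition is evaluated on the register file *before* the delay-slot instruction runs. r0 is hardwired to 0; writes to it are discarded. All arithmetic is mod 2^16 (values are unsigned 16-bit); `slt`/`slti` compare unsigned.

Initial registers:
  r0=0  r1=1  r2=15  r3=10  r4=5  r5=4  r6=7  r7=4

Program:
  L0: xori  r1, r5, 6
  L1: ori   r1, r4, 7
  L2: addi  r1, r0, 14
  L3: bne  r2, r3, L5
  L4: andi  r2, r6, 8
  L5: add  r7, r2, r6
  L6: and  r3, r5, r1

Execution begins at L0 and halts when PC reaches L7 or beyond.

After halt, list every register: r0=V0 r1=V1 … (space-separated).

PC=0  xori  r1, r5, 6        | r0=0 r1=2 r2=15 r3=10 r4=5 r5=4 r6=7 r7=4
PC=1  ori   r1, r4, 7        | r0=0 r1=7 r2=15 r3=10 r4=5 r5=4 r6=7 r7=4
PC=2  addi  r1, r0, 14       | r0=0 r1=14 r2=15 r3=10 r4=5 r5=4 r6=7 r7=4
PC=3  bne  r2, r3, L5        | r0=0 r1=14 r2=15 r3=10 r4=5 r5=4 r6=7 r7=4  [TAKEN]
PC=4  andi  r2, r6, 8        | r0=0 r1=14 r2=0 r3=10 r4=5 r5=4 r6=7 r7=4
PC=5  add  r7, r2, r6        | r0=0 r1=14 r2=0 r3=10 r4=5 r5=4 r6=7 r7=7
PC=6  and  r3, r5, r1        | r0=0 r1=14 r2=0 r3=4 r4=5 r5=4 r6=7 r7=7

r0=0 r1=14 r2=0 r3=4 r4=5 r5=4 r6=7 r7=7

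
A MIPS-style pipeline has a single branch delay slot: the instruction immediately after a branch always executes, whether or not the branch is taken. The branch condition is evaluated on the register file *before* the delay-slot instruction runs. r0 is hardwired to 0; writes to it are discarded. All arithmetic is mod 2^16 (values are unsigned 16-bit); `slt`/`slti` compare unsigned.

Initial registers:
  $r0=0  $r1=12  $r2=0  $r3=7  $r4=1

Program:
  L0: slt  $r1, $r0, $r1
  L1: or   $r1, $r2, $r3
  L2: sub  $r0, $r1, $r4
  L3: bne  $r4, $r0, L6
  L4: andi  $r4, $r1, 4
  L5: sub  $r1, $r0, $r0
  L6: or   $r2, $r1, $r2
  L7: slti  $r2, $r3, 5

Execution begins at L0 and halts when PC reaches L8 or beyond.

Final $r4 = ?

[0] slt  $r1, $r0, $r1  →  {$r0:0, $r1:1, $r2:0, $r3:7, $r4:1}
[1] or   $r1, $r2, $r3  →  {$r0:0, $r1:7, $r2:0, $r3:7, $r4:1}
[2] sub  $r0, $r1, $r4  →  {$r0:0, $r1:7, $r2:0, $r3:7, $r4:1}
[3] bne  $r4, $r0, L6  →  {$r0:0, $r1:7, $r2:0, $r3:7, $r4:1}  ⟨branch taken⟩
[4] andi  $r4, $r1, 4  →  {$r0:0, $r1:7, $r2:0, $r3:7, $r4:4}
[6] or   $r2, $r1, $r2  →  {$r0:0, $r1:7, $r2:7, $r3:7, $r4:4}
[7] slti  $r2, $r3, 5  →  {$r0:0, $r1:7, $r2:0, $r3:7, $r4:4}

4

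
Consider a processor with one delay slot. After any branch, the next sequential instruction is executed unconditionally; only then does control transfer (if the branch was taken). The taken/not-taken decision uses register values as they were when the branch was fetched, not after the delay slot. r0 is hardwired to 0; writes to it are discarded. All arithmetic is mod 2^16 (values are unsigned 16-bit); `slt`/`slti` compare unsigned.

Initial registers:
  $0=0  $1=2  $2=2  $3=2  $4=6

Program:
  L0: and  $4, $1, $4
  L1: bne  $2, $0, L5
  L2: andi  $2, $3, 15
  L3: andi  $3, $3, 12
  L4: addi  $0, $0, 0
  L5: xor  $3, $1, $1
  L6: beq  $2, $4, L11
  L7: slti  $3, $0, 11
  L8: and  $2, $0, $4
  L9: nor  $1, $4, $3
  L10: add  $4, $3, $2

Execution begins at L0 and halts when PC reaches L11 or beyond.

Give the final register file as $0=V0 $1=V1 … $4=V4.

  step pc=0: and  $4, $1, $4  regs=(0,2,2,2,2)
  step pc=1: bne  $2, $0, L5  cond=T  regs=(0,2,2,2,2)
  step pc=2: andi  $2, $3, 15  regs=(0,2,2,2,2)
  step pc=5: xor  $3, $1, $1  regs=(0,2,2,0,2)
  step pc=6: beq  $2, $4, L11  cond=T  regs=(0,2,2,0,2)
  step pc=7: slti  $3, $0, 11  regs=(0,2,2,1,2)

$0=0 $1=2 $2=2 $3=1 $4=2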